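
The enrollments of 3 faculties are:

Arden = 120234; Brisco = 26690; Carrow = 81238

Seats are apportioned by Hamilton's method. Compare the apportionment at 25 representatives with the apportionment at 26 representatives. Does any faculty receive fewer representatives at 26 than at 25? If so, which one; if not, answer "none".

At 25 seats: Arden 13, Brisco 3, Carrow 9.
At 26 seats: Arden 14, Brisco 3, Carrow 9.
No faculty's allocation decreased.

none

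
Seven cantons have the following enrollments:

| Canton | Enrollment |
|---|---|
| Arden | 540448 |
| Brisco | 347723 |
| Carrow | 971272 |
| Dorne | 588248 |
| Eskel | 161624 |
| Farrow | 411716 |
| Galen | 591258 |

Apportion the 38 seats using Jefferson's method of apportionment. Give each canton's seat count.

Arden 6, Brisco 4, Carrow 11, Dorne 6, Eskel 1, Farrow 4, Galen 6

Standard divisor 3612289/38 ≈ 95060.237; standard quotas: Arden 5.685, Brisco 3.658, Carrow 10.217, Dorne 6.188, Eskel 1.700, Farrow 4.331, Galen 6.220.
Rounding down gives 5, 3, 10, 6, 1, 4, 6 = 35 seats, so the divisor must be adjusted.
With modified divisor 85700: modified quotas Arden 6.306, Brisco 4.057, Carrow 11.333, Dorne 6.864, Eskel 1.886, Farrow 4.804, Galen 6.899.
Rounding down: Arden 6, Brisco 4, Carrow 11, Dorne 6, Eskel 1, Farrow 4, Galen 6 (total 38).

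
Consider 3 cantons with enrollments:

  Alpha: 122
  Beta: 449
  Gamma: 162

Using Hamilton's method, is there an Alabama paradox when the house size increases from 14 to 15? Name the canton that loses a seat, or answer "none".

At 14 seats: Alpha 2, Beta 9, Gamma 3.
At 15 seats: Alpha 3, Beta 9, Gamma 3.
No canton's allocation decreased.

none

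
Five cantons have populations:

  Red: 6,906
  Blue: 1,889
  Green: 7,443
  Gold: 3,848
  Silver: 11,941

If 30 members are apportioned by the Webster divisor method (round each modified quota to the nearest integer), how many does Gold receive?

Standard divisor 32027/30 ≈ 1067.567; standard quotas: Red 6.469, Blue 1.769, Green 6.972, Gold 3.604, Silver 11.185.
Rounding to the nearest integer gives Red 6, Blue 2, Green 7, Gold 4, Silver 11 — total 30, matching the house size, so no adjustment is needed.
Gold receives 4.

4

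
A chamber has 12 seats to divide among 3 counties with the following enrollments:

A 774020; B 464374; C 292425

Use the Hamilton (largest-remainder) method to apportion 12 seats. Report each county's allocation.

Total 1530819; standard divisor 1530819/12 ≈ 127568.25.
Standard quotas: A 6.0675, B 3.6402, C 2.2923.
Lower quotas: A 6, B 3, C 2 (sum 11, leaving 1 seat).
Remainders in descending order: B 0.6402, C 0.2923, A 0.0675.
Largest remainder: B receives the extra seat.

A 6, B 4, C 2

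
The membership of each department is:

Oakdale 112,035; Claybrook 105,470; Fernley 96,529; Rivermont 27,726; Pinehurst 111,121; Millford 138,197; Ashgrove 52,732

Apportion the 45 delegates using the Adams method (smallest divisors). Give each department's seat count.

Standard divisor 643810/45 ≈ 14306.889; standard quotas: Oakdale 7.831, Claybrook 7.372, Fernley 6.747, Rivermont 1.938, Pinehurst 7.767, Millford 9.659, Ashgrove 3.686.
Rounding up gives 8, 8, 7, 2, 8, 10, 4 = 47 seats, so the divisor must be adjusted.
With modified divisor 15600: modified quotas Oakdale 7.182, Claybrook 6.761, Fernley 6.188, Rivermont 1.777, Pinehurst 7.123, Millford 8.859, Ashgrove 3.380.
Rounding up: Oakdale 8, Claybrook 7, Fernley 7, Rivermont 2, Pinehurst 8, Millford 9, Ashgrove 4 (total 45).

Oakdale 8, Claybrook 7, Fernley 7, Rivermont 2, Pinehurst 8, Millford 9, Ashgrove 4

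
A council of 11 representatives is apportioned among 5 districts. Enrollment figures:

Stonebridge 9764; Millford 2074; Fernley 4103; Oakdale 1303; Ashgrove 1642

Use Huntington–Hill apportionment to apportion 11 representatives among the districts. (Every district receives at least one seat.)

Stonebridge 6; Millford 1; Fernley 2; Oakdale 1; Ashgrove 1

With divisor 1729: modified quotas Stonebridge 5.647, Millford 1.200, Fernley 2.373, Oakdale 0.754, Ashgrove 0.950.
Geometric-mean thresholds: Stonebridge √(5·6)=5.477, Millford √(1·2)=1.414, Fernley √(2·3)=2.449, Oakdale (min 1), Ashgrove (min 1).
Each quota rounded against its threshold gives Stonebridge 6, Millford 1, Fernley 2, Oakdale 1, Ashgrove 1 (total 11).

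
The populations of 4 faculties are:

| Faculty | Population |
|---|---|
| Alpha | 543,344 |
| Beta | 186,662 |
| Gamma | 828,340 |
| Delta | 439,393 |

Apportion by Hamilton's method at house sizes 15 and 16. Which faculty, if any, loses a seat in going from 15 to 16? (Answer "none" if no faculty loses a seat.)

At 15 seats: Alpha 4, Beta 2, Gamma 6, Delta 3.
At 16 seats: Alpha 4, Beta 1, Gamma 7, Delta 4.
Beta drops from 2 to 1.

Beta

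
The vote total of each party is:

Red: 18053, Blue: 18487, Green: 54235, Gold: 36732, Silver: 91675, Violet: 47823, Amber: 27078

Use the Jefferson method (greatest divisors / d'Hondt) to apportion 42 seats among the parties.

Red=2; Blue=2; Green=8; Gold=5; Silver=14; Violet=7; Amber=4

Standard divisor 294083/42 ≈ 7001.976; standard quotas: Red 2.578, Blue 2.640, Green 7.746, Gold 5.246, Silver 13.093, Violet 6.830, Amber 3.867.
Rounding down gives 2, 2, 7, 5, 13, 6, 3 = 38 seats, so the divisor must be adjusted.
With modified divisor 6400: modified quotas Red 2.821, Blue 2.889, Green 8.474, Gold 5.739, Silver 14.324, Violet 7.472, Amber 4.231.
Rounding down: Red 2, Blue 2, Green 8, Gold 5, Silver 14, Violet 7, Amber 4 (total 42).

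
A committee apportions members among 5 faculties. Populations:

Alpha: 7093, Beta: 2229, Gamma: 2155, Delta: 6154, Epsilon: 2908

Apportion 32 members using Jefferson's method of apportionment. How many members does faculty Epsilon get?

Standard divisor 20539/32 ≈ 641.844; standard quotas: Alpha 11.051, Beta 3.473, Gamma 3.358, Delta 9.588, Epsilon 4.531.
Rounding down gives 11, 3, 3, 9, 4 = 30 seats, so the divisor must be adjusted.
With modified divisor 590: modified quotas Alpha 12.022, Beta 3.778, Gamma 3.653, Delta 10.431, Epsilon 4.929.
Rounding down: Alpha 12, Beta 3, Gamma 3, Delta 10, Epsilon 4 (total 32).
Epsilon receives 4.

4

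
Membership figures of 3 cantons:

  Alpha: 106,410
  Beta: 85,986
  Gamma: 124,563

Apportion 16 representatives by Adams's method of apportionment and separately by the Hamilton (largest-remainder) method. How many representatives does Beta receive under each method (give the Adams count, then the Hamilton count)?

5 and 4

Adams: Alpha 5, Beta 5, Gamma 6.
Hamilton: Alpha 6, Beta 4, Gamma 6.
Beta gets 5 under Adams and 4 under Hamilton.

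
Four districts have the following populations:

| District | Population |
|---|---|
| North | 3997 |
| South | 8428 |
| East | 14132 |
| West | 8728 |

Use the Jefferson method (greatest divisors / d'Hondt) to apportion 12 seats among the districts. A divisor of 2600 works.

With modified divisor 2600: modified quotas North 1.537, South 3.242, East 5.435, West 3.357.
Rounding down: North 1, South 3, East 5, West 3 (total 12).

North: 1, South: 3, East: 5, West: 3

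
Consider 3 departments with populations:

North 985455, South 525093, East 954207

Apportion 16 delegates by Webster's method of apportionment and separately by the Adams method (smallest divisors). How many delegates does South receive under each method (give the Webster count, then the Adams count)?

3 and 4

Webster: North 7, South 3, East 6.
Adams: North 6, South 4, East 6.
South gets 3 under Webster and 4 under Adams.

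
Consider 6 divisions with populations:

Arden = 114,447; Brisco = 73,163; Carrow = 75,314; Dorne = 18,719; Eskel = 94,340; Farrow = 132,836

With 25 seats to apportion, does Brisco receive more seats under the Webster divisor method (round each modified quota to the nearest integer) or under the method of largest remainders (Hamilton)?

Webster: Arden 5, Brisco 4, Carrow 4, Dorne 1, Eskel 5, Farrow 6.
Hamilton: Arden 6, Brisco 3, Carrow 4, Dorne 1, Eskel 5, Farrow 6.
Brisco gets 4 under Webster and 3 under Hamilton.

Webster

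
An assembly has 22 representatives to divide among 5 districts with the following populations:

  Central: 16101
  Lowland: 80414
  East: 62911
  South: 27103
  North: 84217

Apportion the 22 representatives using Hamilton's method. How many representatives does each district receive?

The standard divisor is 270746/22 ≈ 12306.636.
Standard quotas: Central 1.3083, Lowland 6.5342, East 5.1120, South 2.2023, North 6.8432.
Lower quotas: Central 1, Lowland 6, East 5, South 2, North 6 (sum 20, leaving 2 seats).
Remainders in descending order: North 0.8432, Lowland 0.5342, Central 0.3083, South 0.2023, East 0.1120.
Largest remainders: North, Lowland receive the extra seats.

Central 1, Lowland 7, East 5, South 2, North 7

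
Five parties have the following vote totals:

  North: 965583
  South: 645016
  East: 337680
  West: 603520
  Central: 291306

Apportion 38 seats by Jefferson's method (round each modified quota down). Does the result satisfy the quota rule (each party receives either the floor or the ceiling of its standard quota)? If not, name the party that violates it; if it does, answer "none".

none

Standard quotas: North 12.906, South 8.621, East 4.513, West 8.066, Central 3.893.
Jefferson allocation: North 13, South 9, East 4, West 8, Central 4.
Every allocation lies between the lower and upper quota.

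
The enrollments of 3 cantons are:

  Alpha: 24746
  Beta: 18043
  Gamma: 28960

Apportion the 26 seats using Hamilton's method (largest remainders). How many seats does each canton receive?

Alpha 9, Beta 7, Gamma 10

Standard divisor: 71749 ÷ 26 ≈ 2759.577.
Standard quotas: Alpha 8.9673, Beta 6.5383, Gamma 10.4944.
Lower quotas: Alpha 8, Beta 6, Gamma 10 (sum 24, leaving 2 seats).
Remainders in descending order: Alpha 0.9673, Beta 0.5383, Gamma 0.4944.
Largest remainders: Alpha, Beta receive the extra seats.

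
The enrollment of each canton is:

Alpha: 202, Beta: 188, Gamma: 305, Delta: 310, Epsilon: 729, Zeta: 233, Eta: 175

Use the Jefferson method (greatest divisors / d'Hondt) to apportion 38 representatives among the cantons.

Alpha 3; Beta 3; Gamma 5; Delta 6; Epsilon 14; Zeta 4; Eta 3

Standard divisor 2142/38 ≈ 56.368; standard quotas: Alpha 3.584, Beta 3.335, Gamma 5.411, Delta 5.500, Epsilon 12.933, Zeta 4.134, Eta 3.105.
Rounding down gives 3, 3, 5, 5, 12, 4, 3 = 35 seats, so the divisor must be adjusted.
With modified divisor 51.2: modified quotas Alpha 3.945, Beta 3.672, Gamma 5.957, Delta 6.055, Epsilon 14.238, Zeta 4.551, Eta 3.418.
Rounding down: Alpha 3, Beta 3, Gamma 5, Delta 6, Epsilon 14, Zeta 4, Eta 3 (total 38).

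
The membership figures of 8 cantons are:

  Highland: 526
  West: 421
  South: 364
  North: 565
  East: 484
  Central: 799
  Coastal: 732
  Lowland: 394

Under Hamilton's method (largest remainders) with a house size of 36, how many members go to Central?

7

Total 4285; standard divisor 4285/36 ≈ 119.028.
Standard quotas: Highland 4.419, West 3.537, South 3.058, North 4.747, East 4.066, Central 6.713, Coastal 6.150, Lowland 3.310.
Lower quotas: Highland 4, West 3, South 3, North 4, East 4, Central 6, Coastal 6, Lowland 3 (sum 33, leaving 3 seats).
Remainders in descending order: North 0.747, Central 0.713, West 0.537, Highland 0.419, Lowland 0.310, Coastal 0.150, East 0.066, South 0.058.
Largest remainders: North, Central, West receive the extra seats.
Central receives 7.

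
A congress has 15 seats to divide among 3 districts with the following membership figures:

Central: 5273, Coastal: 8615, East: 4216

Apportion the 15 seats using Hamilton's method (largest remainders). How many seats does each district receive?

Total 18104; standard divisor 18104/15 ≈ 1206.933.
Standard quotas: Central 4.3689, Coastal 7.1379, East 3.4932.
Lower quotas: Central 4, Coastal 7, East 3 (sum 14, leaving 1 seat).
Remainders in descending order: East 0.4932, Central 0.3689, Coastal 0.1379.
The surplus seat goes to East.

Central=4, Coastal=7, East=4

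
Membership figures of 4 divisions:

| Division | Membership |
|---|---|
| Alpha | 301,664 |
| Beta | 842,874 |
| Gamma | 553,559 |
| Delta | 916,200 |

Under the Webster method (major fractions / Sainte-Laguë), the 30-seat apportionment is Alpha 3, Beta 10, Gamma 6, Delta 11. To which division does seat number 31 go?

Priority for the next seat is population ÷ (current seats + 0.5).
Priorities: Alpha 86189.714, Beta 80273.714, Gamma 85162.923, Delta 79669.565.
Highest priority: Alpha.

Alpha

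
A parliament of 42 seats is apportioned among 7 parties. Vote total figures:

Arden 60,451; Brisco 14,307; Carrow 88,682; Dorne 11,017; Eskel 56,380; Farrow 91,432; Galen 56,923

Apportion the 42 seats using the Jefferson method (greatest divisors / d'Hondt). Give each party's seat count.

Standard divisor 379192/42 ≈ 9028.381; standard quotas: Arden 6.696, Brisco 1.585, Carrow 9.823, Dorne 1.220, Eskel 6.245, Farrow 10.127, Galen 6.305.
Rounding down gives 6, 1, 9, 1, 6, 10, 6 = 39 seats, so the divisor must be adjusted.
With modified divisor 8200: modified quotas Arden 7.372, Brisco 1.745, Carrow 10.815, Dorne 1.344, Eskel 6.876, Farrow 11.150, Galen 6.942.
Rounding down: Arden 7, Brisco 1, Carrow 10, Dorne 1, Eskel 6, Farrow 11, Galen 6 (total 42).

Arden: 7, Brisco: 1, Carrow: 10, Dorne: 1, Eskel: 6, Farrow: 11, Galen: 6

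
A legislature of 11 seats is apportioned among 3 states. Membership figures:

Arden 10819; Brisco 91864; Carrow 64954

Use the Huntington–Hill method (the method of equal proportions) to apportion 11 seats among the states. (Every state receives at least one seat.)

With divisor 15648: modified quotas Arden 0.691, Brisco 5.871, Carrow 4.151.
Geometric-mean thresholds: Arden (min 1), Brisco √(5·6)=5.477, Carrow √(4·5)=4.472.
Each quota rounded against its threshold gives Arden 1, Brisco 6, Carrow 4 (total 11).

Arden 1, Brisco 6, Carrow 4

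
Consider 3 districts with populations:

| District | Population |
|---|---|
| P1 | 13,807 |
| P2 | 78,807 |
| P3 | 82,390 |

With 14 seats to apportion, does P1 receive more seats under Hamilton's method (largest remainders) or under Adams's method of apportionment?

Hamilton: P1 1, P2 6, P3 7.
Adams: P1 2, P2 6, P3 6.
P1 gets 1 under Hamilton and 2 under Adams.

Adams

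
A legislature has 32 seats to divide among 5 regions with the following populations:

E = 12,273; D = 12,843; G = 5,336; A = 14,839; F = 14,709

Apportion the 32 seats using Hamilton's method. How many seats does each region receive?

E 6; D 7; G 3; A 8; F 8

The standard divisor is 60000/32 = 1875.
Standard quotas: E 6.5456, D 6.8496, G 2.8459, A 7.9141, F 7.8448.
Lower quotas: E 6, D 6, G 2, A 7, F 7 (sum 28, leaving 4 seats).
Remainders in descending order: A 0.9141, D 0.8496, G 0.8459, F 0.8448, E 0.5456.
The surplus seats go to A, D, G, F.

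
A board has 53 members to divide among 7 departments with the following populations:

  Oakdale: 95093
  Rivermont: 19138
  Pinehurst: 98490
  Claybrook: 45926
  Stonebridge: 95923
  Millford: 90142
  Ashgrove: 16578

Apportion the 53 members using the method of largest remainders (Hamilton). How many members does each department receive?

Oakdale 11, Rivermont 2, Pinehurst 11, Claybrook 5, Stonebridge 11, Millford 11, Ashgrove 2

The standard divisor is 461290/53 ≈ 8703.585.
Standard quotas: Oakdale 10.9257, Rivermont 2.1989, Pinehurst 11.3160, Claybrook 5.2767, Stonebridge 11.0211, Millford 10.3569, Ashgrove 1.9047.
Lower quotas: Oakdale 10, Rivermont 2, Pinehurst 11, Claybrook 5, Stonebridge 11, Millford 10, Ashgrove 1 (sum 50, leaving 3 seats).
Remainders in descending order: Oakdale 0.9257, Ashgrove 0.9047, Millford 0.3569, Pinehurst 0.3160, Claybrook 0.2767, Rivermont 0.1989, Stonebridge 0.0211.
Largest remainders: Oakdale, Ashgrove, Millford receive the extra seats.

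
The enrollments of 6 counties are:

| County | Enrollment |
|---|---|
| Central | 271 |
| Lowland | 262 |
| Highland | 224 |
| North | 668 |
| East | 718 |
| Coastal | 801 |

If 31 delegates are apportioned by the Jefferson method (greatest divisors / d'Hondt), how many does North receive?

7

Standard divisor 2944/31 ≈ 94.968; standard quotas: Central 2.854, Lowland 2.759, Highland 2.359, North 7.034, East 7.560, Coastal 8.434.
Rounding down gives 2, 2, 2, 7, 7, 8 = 28 seats, so the divisor must be adjusted.
With modified divisor 88: modified quotas Central 3.080, Lowland 2.977, Highland 2.545, North 7.591, East 8.159, Coastal 9.102.
Rounding down: Central 3, Lowland 2, Highland 2, North 7, East 8, Coastal 9 (total 31).
North receives 7.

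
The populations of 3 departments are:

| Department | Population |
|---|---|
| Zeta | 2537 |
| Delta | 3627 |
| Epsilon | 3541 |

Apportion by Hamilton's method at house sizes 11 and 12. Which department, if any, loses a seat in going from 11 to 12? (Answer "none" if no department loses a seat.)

At 11 seats: Zeta 3, Delta 4, Epsilon 4.
At 12 seats: Zeta 3, Delta 5, Epsilon 4.
No department's allocation decreased.

none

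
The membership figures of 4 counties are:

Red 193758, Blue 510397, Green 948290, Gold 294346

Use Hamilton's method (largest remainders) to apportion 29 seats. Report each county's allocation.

Standard divisor: 1946791 ÷ 29 ≈ 67130.724.
Standard quotas: Red 2.8863, Blue 7.6030, Green 14.1260, Gold 4.3847.
Lower quotas: Red 2, Blue 7, Green 14, Gold 4 (sum 27, leaving 2 seats).
Remainders in descending order: Red 0.8863, Blue 0.6030, Gold 0.3847, Green 0.1260.
The surplus seats go to Red, Blue.

Red 3, Blue 8, Green 14, Gold 4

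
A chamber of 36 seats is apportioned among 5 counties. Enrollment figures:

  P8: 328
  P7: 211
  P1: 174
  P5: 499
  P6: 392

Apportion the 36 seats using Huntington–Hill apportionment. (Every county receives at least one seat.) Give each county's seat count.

With divisor 45: modified quotas P8 7.289, P7 4.689, P1 3.867, P5 11.089, P6 8.711.
Geometric-mean thresholds: P8 √(7·8)=7.483, P7 √(4·5)=4.472, P1 √(3·4)=3.464, P5 √(11·12)=11.489, P6 √(8·9)=8.485.
Each quota rounded against its threshold gives P8 7, P7 5, P1 4, P5 11, P6 9 (total 36).

P8=7; P7=5; P1=4; P5=11; P6=9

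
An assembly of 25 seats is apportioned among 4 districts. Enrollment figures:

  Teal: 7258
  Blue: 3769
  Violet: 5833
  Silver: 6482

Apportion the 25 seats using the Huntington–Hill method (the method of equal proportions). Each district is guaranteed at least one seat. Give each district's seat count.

Teal 8, Blue 4, Violet 6, Silver 7

With divisor 935: modified quotas Teal 7.763, Blue 4.031, Violet 6.239, Silver 6.933.
Geometric-mean thresholds: Teal √(7·8)=7.483, Blue √(4·5)=4.472, Violet √(6·7)=6.481, Silver √(6·7)=6.481.
Each quota rounded against its threshold gives Teal 8, Blue 4, Violet 6, Silver 7 (total 25).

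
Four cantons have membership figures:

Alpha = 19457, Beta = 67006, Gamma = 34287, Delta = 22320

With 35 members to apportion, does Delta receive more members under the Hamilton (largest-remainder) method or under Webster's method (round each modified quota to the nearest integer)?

Hamilton: Alpha 5, Beta 16, Gamma 8, Delta 6.
Webster: Alpha 5, Beta 17, Gamma 8, Delta 5.
Delta gets 6 under Hamilton and 5 under Webster.

Hamilton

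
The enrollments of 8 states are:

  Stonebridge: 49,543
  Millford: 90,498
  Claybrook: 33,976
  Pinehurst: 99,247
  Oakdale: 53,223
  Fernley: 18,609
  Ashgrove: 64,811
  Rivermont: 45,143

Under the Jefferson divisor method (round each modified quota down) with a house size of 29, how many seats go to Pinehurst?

Standard divisor 455050/29 ≈ 15691.379; standard quotas: Stonebridge 3.157, Millford 5.767, Claybrook 2.165, Pinehurst 6.325, Oakdale 3.392, Fernley 1.186, Ashgrove 4.130, Rivermont 2.877.
Rounding down gives 3, 5, 2, 6, 3, 1, 4, 2 = 26 seats, so the divisor must be adjusted.
With modified divisor 13700: modified quotas Stonebridge 3.616, Millford 6.606, Claybrook 2.480, Pinehurst 7.244, Oakdale 3.885, Fernley 1.358, Ashgrove 4.731, Rivermont 3.295.
Rounding down: Stonebridge 3, Millford 6, Claybrook 2, Pinehurst 7, Oakdale 3, Fernley 1, Ashgrove 4, Rivermont 3 (total 29).
Pinehurst receives 7.

7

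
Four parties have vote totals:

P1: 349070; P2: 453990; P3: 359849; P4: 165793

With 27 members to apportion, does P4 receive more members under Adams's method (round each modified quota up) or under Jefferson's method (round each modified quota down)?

Adams

Adams: P1 7, P2 9, P3 7, P4 4.
Jefferson: P1 7, P2 10, P3 7, P4 3.
P4 gets 4 under Adams and 3 under Jefferson.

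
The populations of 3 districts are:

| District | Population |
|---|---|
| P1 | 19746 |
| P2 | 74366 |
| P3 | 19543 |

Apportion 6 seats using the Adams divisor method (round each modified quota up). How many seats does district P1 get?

Standard divisor 113655/6 ≈ 18942.5; standard quotas: P1 1.042, P2 3.926, P3 1.032.
Rounding up gives 2, 4, 2 = 8 seats, so the divisor must be adjusted.
With modified divisor 22300: modified quotas P1 0.885, P2 3.335, P3 0.876.
Rounding up: P1 1, P2 4, P3 1 (total 6).
P1 receives 1.

1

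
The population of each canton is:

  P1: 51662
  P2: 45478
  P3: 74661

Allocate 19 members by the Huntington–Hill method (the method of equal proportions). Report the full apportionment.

P1: 6, P2: 5, P3: 8

With divisor 9116: modified quotas P1 5.667, P2 4.989, P3 8.190.
Geometric-mean thresholds: P1 √(5·6)=5.477, P2 √(4·5)=4.472, P3 √(8·9)=8.485.
Each quota rounded against its threshold gives P1 6, P2 5, P3 8 (total 19).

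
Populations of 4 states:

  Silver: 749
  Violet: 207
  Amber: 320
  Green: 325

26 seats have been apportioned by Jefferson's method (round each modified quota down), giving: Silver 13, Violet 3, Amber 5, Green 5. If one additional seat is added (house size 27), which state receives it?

Green

Priority for the next seat is population ÷ (current seats + 1).
Priorities: Silver 53.500, Violet 51.750, Amber 53.333, Green 54.167.
Highest priority: Green.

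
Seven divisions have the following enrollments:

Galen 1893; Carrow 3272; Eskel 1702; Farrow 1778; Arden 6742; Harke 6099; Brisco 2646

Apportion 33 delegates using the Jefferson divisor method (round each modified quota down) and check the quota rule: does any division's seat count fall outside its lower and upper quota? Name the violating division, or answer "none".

Standard quotas: Galen 2.589, Carrow 4.474, Eskel 2.327, Farrow 2.431, Arden 9.220, Harke 8.340, Brisco 3.618.
Jefferson allocation: Galen 2, Carrow 4, Eskel 2, Farrow 2, Arden 10, Harke 9, Brisco 4.
Every allocation lies between the lower and upper quota.

none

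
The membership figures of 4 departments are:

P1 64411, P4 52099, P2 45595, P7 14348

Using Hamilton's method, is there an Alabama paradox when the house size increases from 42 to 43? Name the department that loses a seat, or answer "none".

P7

At 42 seats: P1 15, P4 12, P2 11, P7 4.
At 43 seats: P1 16, P4 13, P2 11, P7 3.
P7 drops from 4 to 3.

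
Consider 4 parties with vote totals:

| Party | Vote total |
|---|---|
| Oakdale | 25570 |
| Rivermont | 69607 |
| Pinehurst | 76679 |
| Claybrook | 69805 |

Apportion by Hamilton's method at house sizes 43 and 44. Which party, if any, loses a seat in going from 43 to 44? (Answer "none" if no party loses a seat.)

Oakdale

At 43 seats: Oakdale 5, Rivermont 12, Pinehurst 14, Claybrook 12.
At 44 seats: Oakdale 4, Rivermont 13, Pinehurst 14, Claybrook 13.
Oakdale drops from 5 to 4.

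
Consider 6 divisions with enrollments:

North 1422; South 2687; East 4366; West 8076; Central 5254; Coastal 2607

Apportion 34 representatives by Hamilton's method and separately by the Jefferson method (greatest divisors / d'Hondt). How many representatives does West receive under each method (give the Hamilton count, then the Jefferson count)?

Hamilton: North 2, South 4, East 6, West 11, Central 7, Coastal 4.
Jefferson: North 2, South 4, East 6, West 12, Central 7, Coastal 3.
West gets 11 under Hamilton and 12 under Jefferson.

11 and 12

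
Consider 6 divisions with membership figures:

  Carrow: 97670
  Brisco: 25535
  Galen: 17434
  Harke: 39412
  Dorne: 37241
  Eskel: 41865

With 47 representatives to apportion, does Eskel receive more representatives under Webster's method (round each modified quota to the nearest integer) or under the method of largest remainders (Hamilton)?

Webster

Webster: Carrow 17, Brisco 5, Galen 3, Harke 7, Dorne 7, Eskel 8.
Hamilton: Carrow 18, Brisco 5, Galen 3, Harke 7, Dorne 7, Eskel 7.
Eskel gets 8 under Webster and 7 under Hamilton.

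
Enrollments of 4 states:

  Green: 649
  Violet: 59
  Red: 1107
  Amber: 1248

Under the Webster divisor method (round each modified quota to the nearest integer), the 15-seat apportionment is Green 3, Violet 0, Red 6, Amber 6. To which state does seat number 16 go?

Priority for the next seat is population ÷ (current seats + 0.5).
Priorities: Green 185.429, Violet 118.000, Red 170.308, Amber 192.000.
Highest priority: Amber.

Amber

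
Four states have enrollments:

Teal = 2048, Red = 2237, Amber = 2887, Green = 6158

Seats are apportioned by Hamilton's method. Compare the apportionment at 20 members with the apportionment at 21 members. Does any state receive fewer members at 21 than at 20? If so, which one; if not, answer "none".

At 20 seats: Teal 3, Red 4, Amber 4, Green 9.
At 21 seats: Teal 3, Red 3, Amber 5, Green 10.
Red drops from 4 to 3.

Red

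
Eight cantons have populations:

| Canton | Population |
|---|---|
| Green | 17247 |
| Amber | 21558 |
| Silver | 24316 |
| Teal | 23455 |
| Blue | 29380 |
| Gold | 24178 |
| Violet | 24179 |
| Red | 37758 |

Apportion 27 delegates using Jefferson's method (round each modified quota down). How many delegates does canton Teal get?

3

Standard divisor 202071/27 ≈ 7484.111; standard quotas: Green 2.304, Amber 2.881, Silver 3.249, Teal 3.134, Blue 3.926, Gold 3.231, Violet 3.231, Red 5.045.
Rounding down gives 2, 2, 3, 3, 3, 3, 3, 5 = 24 seats, so the divisor must be adjusted.
With modified divisor 6200: modified quotas Green 2.782, Amber 3.477, Silver 3.922, Teal 3.783, Blue 4.739, Gold 3.900, Violet 3.900, Red 6.090.
Rounding down: Green 2, Amber 3, Silver 3, Teal 3, Blue 4, Gold 3, Violet 3, Red 6 (total 27).
Teal receives 3.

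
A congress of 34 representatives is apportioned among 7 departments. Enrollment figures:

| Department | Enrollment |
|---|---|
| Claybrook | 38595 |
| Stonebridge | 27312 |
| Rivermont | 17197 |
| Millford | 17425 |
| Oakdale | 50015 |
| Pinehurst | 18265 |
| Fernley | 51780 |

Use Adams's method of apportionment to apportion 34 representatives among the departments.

Claybrook=6, Stonebridge=4, Rivermont=3, Millford=3, Oakdale=7, Pinehurst=3, Fernley=8

Standard divisor 220589/34 ≈ 6487.912; standard quotas: Claybrook 5.949, Stonebridge 4.210, Rivermont 2.651, Millford 2.686, Oakdale 7.709, Pinehurst 2.815, Fernley 7.981.
Rounding up gives 6, 5, 3, 3, 8, 3, 8 = 36 seats, so the divisor must be adjusted.
With modified divisor 7300: modified quotas Claybrook 5.287, Stonebridge 3.741, Rivermont 2.356, Millford 2.387, Oakdale 6.851, Pinehurst 2.502, Fernley 7.093.
Rounding up: Claybrook 6, Stonebridge 4, Rivermont 3, Millford 3, Oakdale 7, Pinehurst 3, Fernley 8 (total 34).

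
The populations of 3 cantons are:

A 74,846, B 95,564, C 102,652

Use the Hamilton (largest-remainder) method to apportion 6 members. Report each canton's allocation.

Total 273062; standard divisor 273062/6 ≈ 45510.333.
Standard quotas: A 1.6446, B 2.0998, C 2.2556.
Lower quotas: A 1, B 2, C 2 (sum 5, leaving 1 seat).
Remainders in descending order: A 0.6446, C 0.2556, B 0.0998.
The surplus seat goes to A.

A: 2, B: 2, C: 2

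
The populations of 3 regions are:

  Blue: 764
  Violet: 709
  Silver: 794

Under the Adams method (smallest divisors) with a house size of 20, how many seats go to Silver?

7

Standard divisor 2267/20 ≈ 113.35; standard quotas: Blue 6.740, Violet 6.255, Silver 7.005.
Rounding up gives 7, 7, 8 = 22 seats, so the divisor must be adjusted.
With modified divisor 120: modified quotas Blue 6.367, Violet 5.908, Silver 6.617.
Rounding up: Blue 7, Violet 6, Silver 7 (total 20).
Silver receives 7.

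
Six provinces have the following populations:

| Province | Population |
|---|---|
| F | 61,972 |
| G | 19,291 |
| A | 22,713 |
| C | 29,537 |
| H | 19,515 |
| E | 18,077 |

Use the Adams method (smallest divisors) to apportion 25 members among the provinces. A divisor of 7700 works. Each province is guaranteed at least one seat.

F=9; G=3; A=3; C=4; H=3; E=3

With modified divisor 7700: modified quotas F 8.048, G 2.505, A 2.950, C 3.836, H 2.534, E 2.348.
Rounding up: F 9, G 3, A 3, C 4, H 3, E 3 (total 25).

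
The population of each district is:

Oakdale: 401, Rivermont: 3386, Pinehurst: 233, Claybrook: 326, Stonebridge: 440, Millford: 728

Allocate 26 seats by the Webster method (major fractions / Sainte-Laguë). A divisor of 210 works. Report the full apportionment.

With modified divisor 210: modified quotas Oakdale 1.910, Rivermont 16.124, Pinehurst 1.110, Claybrook 1.552, Stonebridge 2.095, Millford 3.467.
Rounding to the nearest integer: Oakdale 2, Rivermont 16, Pinehurst 1, Claybrook 2, Stonebridge 2, Millford 3 (total 26).

Oakdale 2, Rivermont 16, Pinehurst 1, Claybrook 2, Stonebridge 2, Millford 3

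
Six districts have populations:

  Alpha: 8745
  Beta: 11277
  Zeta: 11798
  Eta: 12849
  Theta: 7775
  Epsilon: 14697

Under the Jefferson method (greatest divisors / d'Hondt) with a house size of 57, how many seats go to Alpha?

Standard divisor 67141/57 ≈ 1177.912; standard quotas: Alpha 7.424, Beta 9.574, Zeta 10.016, Eta 10.908, Theta 6.601, Epsilon 12.477.
Rounding down gives 7, 9, 10, 10, 6, 12 = 54 seats, so the divisor must be adjusted.
With modified divisor 1120: modified quotas Alpha 7.808, Beta 10.069, Zeta 10.534, Eta 11.472, Theta 6.942, Epsilon 13.122.
Rounding down: Alpha 7, Beta 10, Zeta 10, Eta 11, Theta 6, Epsilon 13 (total 57).
Alpha receives 7.

7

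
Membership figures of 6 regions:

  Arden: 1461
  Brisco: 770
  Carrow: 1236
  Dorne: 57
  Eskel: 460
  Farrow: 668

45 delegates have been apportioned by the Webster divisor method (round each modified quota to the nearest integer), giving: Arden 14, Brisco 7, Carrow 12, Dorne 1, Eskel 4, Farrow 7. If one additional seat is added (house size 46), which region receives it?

Brisco

Priority for the next seat is population ÷ (current seats + 0.5).
Priorities: Arden 100.759, Brisco 102.667, Carrow 98.880, Dorne 38.000, Eskel 102.222, Farrow 89.067.
Highest priority: Brisco.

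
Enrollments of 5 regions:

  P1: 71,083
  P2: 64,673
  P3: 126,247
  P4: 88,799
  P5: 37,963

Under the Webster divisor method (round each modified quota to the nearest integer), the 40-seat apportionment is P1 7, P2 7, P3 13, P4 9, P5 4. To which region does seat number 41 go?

Priority for the next seat is population ÷ (current seats + 0.5).
Priorities: P1 9477.733, P2 8623.067, P3 9351.630, P4 9347.263, P5 8436.222.
Highest priority: P1.

P1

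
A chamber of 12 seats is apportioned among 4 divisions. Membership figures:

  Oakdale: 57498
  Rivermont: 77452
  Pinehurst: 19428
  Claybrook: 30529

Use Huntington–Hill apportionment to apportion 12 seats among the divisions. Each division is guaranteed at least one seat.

Oakdale 4; Rivermont 5; Pinehurst 1; Claybrook 2

With divisor 15369: modified quotas Oakdale 3.741, Rivermont 5.039, Pinehurst 1.264, Claybrook 1.986.
Geometric-mean thresholds: Oakdale √(3·4)=3.464, Rivermont √(5·6)=5.477, Pinehurst √(1·2)=1.414, Claybrook √(1·2)=1.414.
Each quota rounded against its threshold gives Oakdale 4, Rivermont 5, Pinehurst 1, Claybrook 2 (total 12).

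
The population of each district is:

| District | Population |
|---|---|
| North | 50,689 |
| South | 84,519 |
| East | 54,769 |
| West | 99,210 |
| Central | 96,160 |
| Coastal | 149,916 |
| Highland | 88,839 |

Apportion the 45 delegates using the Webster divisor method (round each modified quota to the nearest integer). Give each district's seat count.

North 4; South 6; East 4; West 7; Central 7; Coastal 11; Highland 6

Standard divisor 624102/45 ≈ 13868.933; standard quotas: North 3.655, South 6.094, East 3.949, West 7.153, Central 6.933, Coastal 10.809, Highland 6.406.
Rounding to the nearest integer gives North 4, South 6, East 4, West 7, Central 7, Coastal 11, Highland 6 — total 45, matching the house size, so no adjustment is needed.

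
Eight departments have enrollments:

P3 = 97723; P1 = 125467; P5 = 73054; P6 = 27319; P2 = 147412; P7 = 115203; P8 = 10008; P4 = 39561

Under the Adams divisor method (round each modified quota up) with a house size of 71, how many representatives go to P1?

Standard divisor 635747/71 ≈ 8954.183; standard quotas: P3 10.914, P1 14.012, P5 8.159, P6 3.051, P2 16.463, P7 12.866, P8 1.118, P4 4.418.
Rounding up gives 11, 15, 9, 4, 17, 13, 2, 5 = 76 seats, so the divisor must be adjusted.
With modified divisor 9630: modified quotas P3 10.148, P1 13.029, P5 7.586, P6 2.837, P2 15.308, P7 11.963, P8 1.039, P4 4.108.
Rounding up: P3 11, P1 14, P5 8, P6 3, P2 16, P7 12, P8 2, P4 5 (total 71).
P1 receives 14.

14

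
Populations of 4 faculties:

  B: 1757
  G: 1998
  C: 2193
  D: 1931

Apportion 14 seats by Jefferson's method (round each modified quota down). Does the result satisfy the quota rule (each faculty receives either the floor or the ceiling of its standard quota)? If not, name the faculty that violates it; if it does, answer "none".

Standard quotas: B 3.122, G 3.550, C 3.897, D 3.431.
Jefferson allocation: B 3, G 4, C 4, D 3.
Every allocation lies between the lower and upper quota.

none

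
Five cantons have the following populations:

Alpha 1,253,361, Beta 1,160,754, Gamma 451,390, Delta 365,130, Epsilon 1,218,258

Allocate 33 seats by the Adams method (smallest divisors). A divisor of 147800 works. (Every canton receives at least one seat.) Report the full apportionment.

With modified divisor 147800: modified quotas Alpha 8.480, Beta 7.854, Gamma 3.054, Delta 2.470, Epsilon 8.243.
Rounding up: Alpha 9, Beta 8, Gamma 4, Delta 3, Epsilon 9 (total 33).

Alpha 9, Beta 8, Gamma 4, Delta 3, Epsilon 9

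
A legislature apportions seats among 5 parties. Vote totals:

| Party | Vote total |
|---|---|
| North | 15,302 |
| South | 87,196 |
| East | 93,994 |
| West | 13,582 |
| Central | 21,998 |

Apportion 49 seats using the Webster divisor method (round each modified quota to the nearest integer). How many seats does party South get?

18

Standard divisor 232072/49 ≈ 4736.163; standard quotas: North 3.231, South 18.411, East 19.846, West 2.868, Central 4.645.
Rounding to the nearest integer gives North 3, South 18, East 20, West 3, Central 5 — total 49, matching the house size, so no adjustment is needed.
South receives 18.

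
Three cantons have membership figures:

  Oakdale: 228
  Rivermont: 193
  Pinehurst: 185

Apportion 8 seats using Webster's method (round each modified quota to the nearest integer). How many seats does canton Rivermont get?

Standard divisor 606/8 ≈ 75.75; standard quotas: Oakdale 3.010, Rivermont 2.548, Pinehurst 2.442.
Rounding to the nearest integer gives Oakdale 3, Rivermont 3, Pinehurst 2 — total 8, matching the house size, so no adjustment is needed.
Rivermont receives 3.

3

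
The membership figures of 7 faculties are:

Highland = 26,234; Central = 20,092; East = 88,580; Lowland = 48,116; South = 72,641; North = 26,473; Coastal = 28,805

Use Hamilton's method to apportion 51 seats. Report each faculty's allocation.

Total 310941; standard divisor 310941/51 ≈ 6096.882.
Standard quotas: Highland 4.3029, Central 3.2955, East 14.5287, Lowland 7.8919, South 11.9145, North 4.3421, Coastal 4.7245.
Lower quotas: Highland 4, Central 3, East 14, Lowland 7, South 11, North 4, Coastal 4 (sum 47, leaving 4 seats).
Remainders in descending order: South 0.9145, Lowland 0.8919, Coastal 0.7245, East 0.5287, North 0.3421, Highland 0.3029, Central 0.2955.
The surplus seats go to South, Lowland, Coastal, East.

Highland: 4, Central: 3, East: 15, Lowland: 8, South: 12, North: 4, Coastal: 5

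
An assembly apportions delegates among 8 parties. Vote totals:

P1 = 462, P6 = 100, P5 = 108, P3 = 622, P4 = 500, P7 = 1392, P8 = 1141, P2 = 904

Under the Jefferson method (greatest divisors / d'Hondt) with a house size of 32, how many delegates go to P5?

0

Standard divisor 5229/32 ≈ 163.406; standard quotas: P1 2.827, P6 0.612, P5 0.661, P3 3.806, P4 3.060, P7 8.519, P8 6.983, P2 5.532.
Rounding down gives 2, 0, 0, 3, 3, 8, 6, 5 = 27 seats, so the divisor must be adjusted.
With modified divisor 150: modified quotas P1 3.080, P6 0.667, P5 0.720, P3 4.147, P4 3.333, P7 9.280, P8 7.607, P2 6.027.
Rounding down: P1 3, P6 0, P5 0, P3 4, P4 3, P7 9, P8 7, P2 6 (total 32).
P5 receives 0.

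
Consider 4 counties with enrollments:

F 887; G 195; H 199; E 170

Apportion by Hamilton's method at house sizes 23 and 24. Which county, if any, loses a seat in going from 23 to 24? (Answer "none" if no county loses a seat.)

none

At 23 seats: F 14, G 3, H 3, E 3.
At 24 seats: F 15, G 3, H 3, E 3.
No county's allocation decreased.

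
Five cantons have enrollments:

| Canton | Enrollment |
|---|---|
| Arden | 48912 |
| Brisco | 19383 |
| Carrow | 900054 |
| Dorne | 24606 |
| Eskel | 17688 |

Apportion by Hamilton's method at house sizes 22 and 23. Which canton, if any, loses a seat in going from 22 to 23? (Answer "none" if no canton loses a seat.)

At 22 seats: Arden 1, Brisco 0, Carrow 20, Dorne 1, Eskel 0.
At 23 seats: Arden 1, Brisco 0, Carrow 21, Dorne 1, Eskel 0.
No canton's allocation decreased.

none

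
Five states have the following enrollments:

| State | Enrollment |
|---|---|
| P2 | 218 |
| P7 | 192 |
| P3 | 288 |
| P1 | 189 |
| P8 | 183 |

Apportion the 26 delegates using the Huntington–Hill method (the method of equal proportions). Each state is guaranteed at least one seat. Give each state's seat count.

P2 5; P7 5; P3 7; P1 5; P8 4

With divisor 42: modified quotas P2 5.190, P7 4.571, P3 6.857, P1 4.500, P8 4.357.
Geometric-mean thresholds: P2 √(5·6)=5.477, P7 √(4·5)=4.472, P3 √(6·7)=6.481, P1 √(4·5)=4.472, P8 √(4·5)=4.472.
Each quota rounded against its threshold gives P2 5, P7 5, P3 7, P1 5, P8 4 (total 26).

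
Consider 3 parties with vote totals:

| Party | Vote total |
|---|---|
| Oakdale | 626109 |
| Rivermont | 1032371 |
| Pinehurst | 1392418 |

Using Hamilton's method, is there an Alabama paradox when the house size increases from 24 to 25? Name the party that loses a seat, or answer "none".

At 24 seats: Oakdale 5, Rivermont 8, Pinehurst 11.
At 25 seats: Oakdale 5, Rivermont 9, Pinehurst 11.
No party's allocation decreased.

none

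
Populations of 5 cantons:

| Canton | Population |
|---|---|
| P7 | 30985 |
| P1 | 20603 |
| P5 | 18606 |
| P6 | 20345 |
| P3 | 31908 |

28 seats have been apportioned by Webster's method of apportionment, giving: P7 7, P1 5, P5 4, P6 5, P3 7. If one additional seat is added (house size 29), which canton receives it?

Priority for the next seat is population ÷ (current seats + 0.5).
Priorities: P7 4131.333, P1 3746.000, P5 4134.667, P6 3699.091, P3 4254.400.
Highest priority: P3.

P3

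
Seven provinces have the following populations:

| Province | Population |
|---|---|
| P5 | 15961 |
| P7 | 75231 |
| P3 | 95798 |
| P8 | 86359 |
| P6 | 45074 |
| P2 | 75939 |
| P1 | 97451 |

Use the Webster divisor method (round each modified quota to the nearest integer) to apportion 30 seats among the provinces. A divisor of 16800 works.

P5=1, P7=4, P3=6, P8=5, P6=3, P2=5, P1=6

With modified divisor 16800: modified quotas P5 0.950, P7 4.478, P3 5.702, P8 5.140, P6 2.683, P2 4.520, P1 5.801.
Rounding to the nearest integer: P5 1, P7 4, P3 6, P8 5, P6 3, P2 5, P1 6 (total 30).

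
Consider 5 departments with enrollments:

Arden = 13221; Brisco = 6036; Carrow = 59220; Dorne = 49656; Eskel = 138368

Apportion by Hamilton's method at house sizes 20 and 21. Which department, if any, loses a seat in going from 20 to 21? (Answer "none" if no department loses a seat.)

Brisco

At 20 seats: Arden 1, Brisco 1, Carrow 4, Dorne 4, Eskel 10.
At 21 seats: Arden 1, Brisco 0, Carrow 5, Dorne 4, Eskel 11.
Brisco drops from 1 to 0.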